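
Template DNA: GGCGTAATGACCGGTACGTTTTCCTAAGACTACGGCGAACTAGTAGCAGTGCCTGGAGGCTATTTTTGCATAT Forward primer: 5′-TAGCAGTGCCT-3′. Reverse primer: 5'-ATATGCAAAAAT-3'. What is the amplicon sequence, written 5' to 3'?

The forward primer matches the template at positions 44–54.
The reverse primer's reverse complement is ATTTTTGCATAT, which matches the template at positions 62–73.
The product is the template from position 44 through 73 (30 bp).

5'-TAGCAGTGCCTGGAGGCTATTTTTGCATAT-3'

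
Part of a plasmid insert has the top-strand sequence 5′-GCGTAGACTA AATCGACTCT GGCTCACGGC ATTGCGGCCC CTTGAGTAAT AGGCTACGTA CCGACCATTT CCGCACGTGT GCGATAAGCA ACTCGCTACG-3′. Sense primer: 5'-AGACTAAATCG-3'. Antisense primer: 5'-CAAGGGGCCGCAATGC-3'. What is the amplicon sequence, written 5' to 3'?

Forward primer AGACTAAATCG is found on the top strand at positions 5–15.
Taking the reverse complement of CAAGGGGCCGCAATGC gives GCATTGCGGCCCCTTG, found at positions 29–44 on the template; the primer anneals here to the top strand with its 3' end pointing upstream.
The product is the template from position 5 through 44 (40 bp).

5'-AGACTAAATCGACTCTGGCTCACGGCATTGCGGCCCCTTG-3'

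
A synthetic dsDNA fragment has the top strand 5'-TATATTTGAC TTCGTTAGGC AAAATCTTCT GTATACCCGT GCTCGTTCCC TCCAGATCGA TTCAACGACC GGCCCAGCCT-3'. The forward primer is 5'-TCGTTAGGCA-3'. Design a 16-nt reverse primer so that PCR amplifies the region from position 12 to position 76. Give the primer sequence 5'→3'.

The product's 3' end on the top strand is position 76.
The reverse primer anneals to the top strand over positions 61–76, i.e. to TTCAACGACCGGCCCA.
Its sequence written 5'→3' is the reverse complement: TGGGCCGGTCGTTGAA.

5'-TGGGCCGGTCGTTGAA-3'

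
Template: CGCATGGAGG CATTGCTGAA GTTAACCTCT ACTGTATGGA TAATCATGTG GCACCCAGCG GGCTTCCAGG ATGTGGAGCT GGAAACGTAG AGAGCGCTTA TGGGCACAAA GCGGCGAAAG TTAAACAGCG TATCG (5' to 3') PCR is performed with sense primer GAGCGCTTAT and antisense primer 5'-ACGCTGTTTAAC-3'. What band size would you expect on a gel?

40 bp

Forward primer GAGCGCTTAT is found on the top strand at positions 92–101.
Reverse complement of the reverse primer: GTTAAACAGCGT. This occurs on the top strand at positions 120–131.
Amplicon spans positions 92–131: 40 bp.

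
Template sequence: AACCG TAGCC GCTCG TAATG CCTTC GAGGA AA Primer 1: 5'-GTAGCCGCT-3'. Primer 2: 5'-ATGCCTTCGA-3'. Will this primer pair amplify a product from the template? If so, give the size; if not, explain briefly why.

Primer 1 (GTAGCCGCT) matches the top strand at positions 5–13 (3' end points downstream).
Primer 2 (ATGCCTTCGA) also matches the top strand directly, at positions 18–27 — its reverse complement TCGAAGGCAT is not present.
Both primers anneal to the bottom strand with 3' ends pointing the same way, so neither can prime synthesis back toward the other.

No product — both primers anneal to the same strand and extend in the same direction.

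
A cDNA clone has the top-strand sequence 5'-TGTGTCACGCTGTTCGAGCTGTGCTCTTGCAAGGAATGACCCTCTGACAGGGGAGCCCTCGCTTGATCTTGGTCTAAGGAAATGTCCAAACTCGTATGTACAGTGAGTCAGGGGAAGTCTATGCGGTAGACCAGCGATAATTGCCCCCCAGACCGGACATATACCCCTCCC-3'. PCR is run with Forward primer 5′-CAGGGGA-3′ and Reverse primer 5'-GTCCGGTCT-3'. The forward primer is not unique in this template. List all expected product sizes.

111 bp, 50 bp

The forward primer CAGGGGA matches the top strand at positions 48–54, 109–115.
The reverse primer's reverse complement is AGACCGGAC, matching at positions 150–158.
Each forward site pairs with the reverse site to give a product ending at position 158: sizes 111, 50 bp.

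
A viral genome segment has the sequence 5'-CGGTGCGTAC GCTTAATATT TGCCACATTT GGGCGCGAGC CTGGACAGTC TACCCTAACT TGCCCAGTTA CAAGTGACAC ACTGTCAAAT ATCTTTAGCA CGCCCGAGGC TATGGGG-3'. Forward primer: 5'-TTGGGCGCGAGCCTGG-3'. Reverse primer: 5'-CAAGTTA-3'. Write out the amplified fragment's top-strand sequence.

Forward primer TTGGGCGCGAGCCTGG is found on the top strand at positions 29–44.
Taking the reverse complement of CAAGTTA gives TAACTTG, found at positions 56–62 on the template; the primer anneals here to the top strand with its 3' end pointing upstream.
The product is the template from position 29 through 62 (34 bp).

5'-TTGGGCGCGAGCCTGGACAGTCTACCCTAACTTG-3'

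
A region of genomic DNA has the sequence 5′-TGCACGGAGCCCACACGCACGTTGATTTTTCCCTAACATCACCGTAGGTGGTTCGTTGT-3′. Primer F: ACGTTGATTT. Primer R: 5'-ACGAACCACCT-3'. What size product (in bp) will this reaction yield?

Scanning the template, ACGTTGATTT occurs at positions 19–28; this primer anneals to the bottom strand there with its 3' end pointing downstream.
Reverse complement of the reverse primer: AGGTGGTTCGT. This occurs on the top strand at positions 46–56.
The product runs from position 19 to position 56, so its length is 56 − 19 + 1 = 38 bp.

38 bp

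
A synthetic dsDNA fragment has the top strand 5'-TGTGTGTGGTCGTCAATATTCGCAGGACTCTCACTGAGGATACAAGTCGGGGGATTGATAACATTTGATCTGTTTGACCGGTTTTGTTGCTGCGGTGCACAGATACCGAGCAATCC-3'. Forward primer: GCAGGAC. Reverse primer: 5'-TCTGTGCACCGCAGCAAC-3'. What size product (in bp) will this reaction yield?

82 bp

Forward primer GCAGGAC is found on the top strand at positions 22–28.
The reverse primer's reverse complement is GTTGCTGCGGTGCACAGA, which matches the template at positions 86–103.
Amplicon spans positions 22–103: 82 bp.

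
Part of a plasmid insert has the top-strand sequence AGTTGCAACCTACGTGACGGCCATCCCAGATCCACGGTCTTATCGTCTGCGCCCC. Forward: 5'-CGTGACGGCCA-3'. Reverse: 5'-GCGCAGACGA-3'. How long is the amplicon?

The forward primer matches the template at positions 13–23.
Reverse complement of the reverse primer: TCGTCTGCGC. This occurs on the top strand at positions 43–52.
Product length = (reverse-primer end) − (forward-primer start) + 1 = 52 − 13 + 1 = 40 bp.

40 bp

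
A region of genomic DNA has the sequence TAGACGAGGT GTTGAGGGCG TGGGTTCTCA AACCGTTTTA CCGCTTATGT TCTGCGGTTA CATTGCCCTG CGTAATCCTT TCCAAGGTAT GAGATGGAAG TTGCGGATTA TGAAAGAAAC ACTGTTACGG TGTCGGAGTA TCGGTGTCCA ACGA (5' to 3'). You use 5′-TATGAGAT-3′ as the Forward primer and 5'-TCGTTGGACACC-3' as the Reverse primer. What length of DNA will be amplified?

67 bp

Forward primer TATGAGAT is found on the top strand at positions 88–95.
Taking the reverse complement of TCGTTGGACACC gives GGTGTCCAACGA, found at positions 143–154 on the template; the primer anneals here to the top strand with its 3' end pointing upstream.
Amplicon spans positions 88–154: 67 bp.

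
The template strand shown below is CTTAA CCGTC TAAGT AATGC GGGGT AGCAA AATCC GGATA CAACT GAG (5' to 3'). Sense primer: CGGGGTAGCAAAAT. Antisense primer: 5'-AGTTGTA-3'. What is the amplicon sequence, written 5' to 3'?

5'-CGGGGTAGCAAAATCCGGATACAACT-3'

The forward primer matches the template at positions 20–33.
The reverse primer's reverse complement is TACAACT, which matches the template at positions 39–45.
The product is the template from position 20 through 45 (26 bp).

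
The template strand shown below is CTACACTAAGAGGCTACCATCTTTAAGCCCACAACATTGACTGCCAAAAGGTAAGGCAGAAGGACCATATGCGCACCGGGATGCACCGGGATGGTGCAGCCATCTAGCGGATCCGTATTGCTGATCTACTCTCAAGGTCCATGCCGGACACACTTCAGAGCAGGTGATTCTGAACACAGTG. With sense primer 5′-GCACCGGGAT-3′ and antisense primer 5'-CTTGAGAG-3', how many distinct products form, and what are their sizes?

Two products: 64 bp, 54 bp

The forward primer GCACCGGGAT matches the top strand at positions 73–82, 83–92.
The reverse primer's reverse complement is CTCTCAAG, matching at positions 129–136.
Each forward site pairs with the reverse site to give a product ending at position 136: sizes 64, 54 bp.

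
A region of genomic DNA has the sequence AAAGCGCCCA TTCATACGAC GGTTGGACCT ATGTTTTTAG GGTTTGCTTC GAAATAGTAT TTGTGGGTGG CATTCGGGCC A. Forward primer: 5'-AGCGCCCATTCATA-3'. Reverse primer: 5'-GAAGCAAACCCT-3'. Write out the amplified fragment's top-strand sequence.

5'-AGCGCCCATTCATACGACGGTTGGACCTATGTTTTTAGGGTTTGCTTC-3'

The forward primer matches the template at positions 3–16.
The reverse primer's reverse complement is AGGGTTTGCTTC, which matches the template at positions 39–50.
The product is the template from position 3 through 50 (48 bp).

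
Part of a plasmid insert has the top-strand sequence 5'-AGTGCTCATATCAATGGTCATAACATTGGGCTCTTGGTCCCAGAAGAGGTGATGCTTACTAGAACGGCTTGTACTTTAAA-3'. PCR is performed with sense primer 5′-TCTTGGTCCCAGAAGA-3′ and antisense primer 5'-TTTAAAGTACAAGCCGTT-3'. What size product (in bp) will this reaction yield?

49 bp

The forward primer matches the template at positions 32–47.
Reverse complement of the reverse primer: AACGGCTTGTACTTTAAA. This occurs on the top strand at positions 63–80.
Product length = (reverse-primer end) − (forward-primer start) + 1 = 80 − 32 + 1 = 49 bp.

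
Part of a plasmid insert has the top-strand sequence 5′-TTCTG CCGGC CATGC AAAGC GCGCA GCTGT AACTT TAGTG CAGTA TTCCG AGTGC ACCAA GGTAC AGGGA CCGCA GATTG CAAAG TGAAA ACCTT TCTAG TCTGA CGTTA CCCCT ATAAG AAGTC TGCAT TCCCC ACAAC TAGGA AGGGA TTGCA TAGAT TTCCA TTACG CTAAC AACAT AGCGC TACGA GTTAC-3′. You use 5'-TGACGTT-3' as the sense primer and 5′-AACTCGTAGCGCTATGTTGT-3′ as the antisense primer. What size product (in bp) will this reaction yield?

91 bp

Forward primer TGACGTT is found on the top strand at positions 103–109.
Taking the reverse complement of AACTCGTAGCGCTATGTTGT gives ACAACATAGCGCTACGAGTT, found at positions 174–193 on the template; the primer anneals here to the top strand with its 3' end pointing upstream.
Amplicon spans positions 103–193: 91 bp.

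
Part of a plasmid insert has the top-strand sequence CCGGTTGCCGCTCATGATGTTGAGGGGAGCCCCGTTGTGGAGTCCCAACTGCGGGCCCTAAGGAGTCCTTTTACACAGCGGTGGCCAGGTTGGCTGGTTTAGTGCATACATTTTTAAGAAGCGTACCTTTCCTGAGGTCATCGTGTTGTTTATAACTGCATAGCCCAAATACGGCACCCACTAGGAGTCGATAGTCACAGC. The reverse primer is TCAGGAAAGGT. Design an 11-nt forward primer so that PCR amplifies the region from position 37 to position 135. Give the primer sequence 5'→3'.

5'-GTGGAGTCCCA-3'

The reverse primer's reverse complement ACCTTTCCTGA matches the template at positions 125–135; the product starts at position 37.
The forward primer is identical to the top strand over positions 37–47: GTGGAGTCCCA.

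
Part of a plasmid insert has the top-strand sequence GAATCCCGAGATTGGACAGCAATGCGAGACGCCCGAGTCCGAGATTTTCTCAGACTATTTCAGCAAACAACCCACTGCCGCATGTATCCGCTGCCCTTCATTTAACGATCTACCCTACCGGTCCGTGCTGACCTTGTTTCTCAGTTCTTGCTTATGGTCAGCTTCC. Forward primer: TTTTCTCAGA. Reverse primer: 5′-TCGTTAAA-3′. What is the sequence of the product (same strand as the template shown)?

5'-TTTTCTCAGACTATTTCAGCAAACAACCCACTGCCGCATGTATCCGCTGCCCTTCATTTAACGA-3'

The forward primer matches the template at positions 45–54.
The reverse primer's reverse complement is TTTAACGA, which matches the template at positions 101–108.
The product is the template from position 45 through 108 (64 bp).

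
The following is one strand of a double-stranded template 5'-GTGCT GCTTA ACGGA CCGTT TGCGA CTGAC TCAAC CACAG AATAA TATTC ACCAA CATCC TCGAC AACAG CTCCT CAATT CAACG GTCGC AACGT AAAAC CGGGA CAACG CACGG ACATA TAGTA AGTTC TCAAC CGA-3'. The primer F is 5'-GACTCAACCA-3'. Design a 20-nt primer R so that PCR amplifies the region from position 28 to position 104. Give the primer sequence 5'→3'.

5'-CCCGGTTTTACGTTGCGACC-3'

The product's 3' end on the top strand is position 104.
The reverse primer anneals to the top strand over positions 85–104, i.e. to GGTCGCAACGTAAAACCGGG.
Its sequence written 5'→3' is the reverse complement: CCCGGTTTTACGTTGCGACC.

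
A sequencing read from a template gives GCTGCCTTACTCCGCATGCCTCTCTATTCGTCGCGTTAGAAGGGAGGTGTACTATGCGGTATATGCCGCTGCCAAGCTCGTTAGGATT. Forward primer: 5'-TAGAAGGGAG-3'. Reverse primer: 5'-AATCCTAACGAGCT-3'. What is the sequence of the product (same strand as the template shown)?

Forward primer TAGAAGGGAG is found on the top strand at positions 37–46.
Reverse complement of the reverse primer: AGCTCGTTAGGATT. This occurs on the top strand at positions 75–88.
The product is the template from position 37 through 88 (52 bp).

5'-TAGAAGGGAGGTGTACTATGCGGTATATGCCGCTGCCAAGCTCGTTAGGATT-3'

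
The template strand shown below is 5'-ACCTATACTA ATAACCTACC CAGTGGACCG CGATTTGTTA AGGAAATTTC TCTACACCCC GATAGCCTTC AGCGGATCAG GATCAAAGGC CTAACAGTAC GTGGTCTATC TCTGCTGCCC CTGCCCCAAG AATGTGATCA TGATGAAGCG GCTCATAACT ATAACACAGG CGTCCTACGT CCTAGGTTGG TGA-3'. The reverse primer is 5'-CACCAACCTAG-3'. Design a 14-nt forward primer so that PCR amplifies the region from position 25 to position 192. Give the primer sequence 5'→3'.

The reverse primer's reverse complement CTAGGTTGGTG matches the template at positions 182–192; the product starts at position 25.
The forward primer is identical to the top strand over positions 25–38: GGACCGCGATTTGT.

5'-GGACCGCGATTTGT-3'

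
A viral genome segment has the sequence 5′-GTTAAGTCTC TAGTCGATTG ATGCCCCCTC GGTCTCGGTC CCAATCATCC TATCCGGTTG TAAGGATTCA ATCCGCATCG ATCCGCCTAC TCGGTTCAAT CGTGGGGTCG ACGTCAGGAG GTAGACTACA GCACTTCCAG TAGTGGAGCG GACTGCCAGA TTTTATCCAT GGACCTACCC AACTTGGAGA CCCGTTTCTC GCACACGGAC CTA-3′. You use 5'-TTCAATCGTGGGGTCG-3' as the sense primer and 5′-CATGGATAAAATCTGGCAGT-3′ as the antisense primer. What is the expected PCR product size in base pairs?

77 bp

Scanning the template, TTCAATCGTGGGGTCG occurs at positions 95–110; this primer anneals to the bottom strand there with its 3' end pointing downstream.
Taking the reverse complement of CATGGATAAAATCTGGCAGT gives ACTGCCAGATTTTATCCATG, found at positions 152–171 on the template; the primer anneals here to the top strand with its 3' end pointing upstream.
The product runs from position 95 to position 171, so its length is 171 − 95 + 1 = 77 bp.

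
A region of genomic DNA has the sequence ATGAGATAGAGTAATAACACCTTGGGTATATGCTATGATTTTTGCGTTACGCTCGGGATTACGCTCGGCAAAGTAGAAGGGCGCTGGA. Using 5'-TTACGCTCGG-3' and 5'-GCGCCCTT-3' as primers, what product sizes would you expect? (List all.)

The forward primer TTACGCTCGG matches the top strand at positions 47–56, 59–68.
The reverse primer's reverse complement is AAGGGCGC, matching at positions 77–84.
Each forward site pairs with the reverse site to give a product ending at position 84: sizes 38, 26 bp.

38 bp, 26 bp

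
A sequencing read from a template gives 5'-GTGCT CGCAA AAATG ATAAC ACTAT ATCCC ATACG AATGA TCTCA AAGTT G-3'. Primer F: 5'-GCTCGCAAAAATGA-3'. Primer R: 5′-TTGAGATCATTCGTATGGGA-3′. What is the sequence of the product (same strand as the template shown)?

The forward primer matches the template at positions 3–16.
The reverse primer's reverse complement is TCCCATACGAATGATCTCAA, which matches the template at positions 27–46.
The product is the template from position 3 through 46 (44 bp).

5'-GCTCGCAAAAATGATAACACTATATCCCATACGAATGATCTCAA-3'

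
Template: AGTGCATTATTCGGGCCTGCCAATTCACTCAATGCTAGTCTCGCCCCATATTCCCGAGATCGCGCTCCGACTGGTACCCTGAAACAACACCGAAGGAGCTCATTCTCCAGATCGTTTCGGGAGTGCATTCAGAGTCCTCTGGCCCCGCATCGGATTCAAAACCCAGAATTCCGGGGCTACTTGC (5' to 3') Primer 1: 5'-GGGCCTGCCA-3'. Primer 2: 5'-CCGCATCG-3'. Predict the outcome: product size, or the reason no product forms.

Primer 1 (GGGCCTGCCA) matches the top strand at positions 13–22 (3' end points downstream).
Primer 2 (CCGCATCG) also matches the top strand directly, at positions 145–152 — its reverse complement CGATGCGG is not present.
Both primers anneal to the bottom strand with 3' ends pointing the same way, so neither can prime synthesis back toward the other.

No product — both primers anneal to the same strand and extend in the same direction.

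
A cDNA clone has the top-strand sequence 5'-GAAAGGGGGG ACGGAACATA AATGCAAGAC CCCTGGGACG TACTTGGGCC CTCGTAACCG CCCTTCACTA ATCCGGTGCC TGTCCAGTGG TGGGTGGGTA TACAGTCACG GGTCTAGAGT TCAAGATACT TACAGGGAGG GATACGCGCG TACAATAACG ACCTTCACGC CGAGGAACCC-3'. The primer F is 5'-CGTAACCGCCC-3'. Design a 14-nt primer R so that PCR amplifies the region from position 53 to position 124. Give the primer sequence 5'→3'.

The product's 3' end on the top strand is position 124.
The reverse primer anneals to the top strand over positions 111–124, i.e. to GGTCTAGAGTTCAA.
Its sequence written 5'→3' is the reverse complement: TTGAACTCTAGACC.

5'-TTGAACTCTAGACC-3'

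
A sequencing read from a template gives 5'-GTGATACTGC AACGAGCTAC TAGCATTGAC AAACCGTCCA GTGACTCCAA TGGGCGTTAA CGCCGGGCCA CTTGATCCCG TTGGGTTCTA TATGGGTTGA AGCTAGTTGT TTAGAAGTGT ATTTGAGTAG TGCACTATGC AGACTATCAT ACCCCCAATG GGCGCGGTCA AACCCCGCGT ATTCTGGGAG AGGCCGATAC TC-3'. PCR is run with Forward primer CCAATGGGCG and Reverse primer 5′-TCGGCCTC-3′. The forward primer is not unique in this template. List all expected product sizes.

151 bp, 43 bp

The forward primer CCAATGGGCG matches the top strand at positions 47–56, 155–164.
The reverse primer's reverse complement is GAGGCCGA, matching at positions 190–197.
Each forward site pairs with the reverse site to give a product ending at position 197: sizes 151, 43 bp.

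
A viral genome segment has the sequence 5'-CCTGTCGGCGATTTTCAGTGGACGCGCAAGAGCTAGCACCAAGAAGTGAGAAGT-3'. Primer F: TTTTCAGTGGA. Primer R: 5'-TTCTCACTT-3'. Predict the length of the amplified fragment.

41 bp

The forward primer matches the template at positions 12–22.
Taking the reverse complement of TTCTCACTT gives AAGTGAGAA, found at positions 44–52 on the template; the primer anneals here to the top strand with its 3' end pointing upstream.
The product runs from position 12 to position 52, so its length is 52 − 12 + 1 = 41 bp.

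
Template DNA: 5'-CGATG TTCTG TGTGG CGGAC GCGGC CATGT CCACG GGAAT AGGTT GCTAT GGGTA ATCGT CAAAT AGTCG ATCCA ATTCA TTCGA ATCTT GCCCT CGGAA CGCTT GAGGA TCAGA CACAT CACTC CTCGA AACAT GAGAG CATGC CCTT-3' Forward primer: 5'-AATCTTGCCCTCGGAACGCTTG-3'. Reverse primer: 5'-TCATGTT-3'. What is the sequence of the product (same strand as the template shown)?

Forward primer AATCTTGCCCTCGGAACGCTTG is found on the top strand at positions 85–106.
The reverse primer's reverse complement is AACATGA, which matches the template at positions 131–137.
The product is the template from position 85 through 137 (53 bp).

5'-AATCTTGCCCTCGGAACGCTTGAGGATCAGACACATCACTCCTCGAAACATGA-3'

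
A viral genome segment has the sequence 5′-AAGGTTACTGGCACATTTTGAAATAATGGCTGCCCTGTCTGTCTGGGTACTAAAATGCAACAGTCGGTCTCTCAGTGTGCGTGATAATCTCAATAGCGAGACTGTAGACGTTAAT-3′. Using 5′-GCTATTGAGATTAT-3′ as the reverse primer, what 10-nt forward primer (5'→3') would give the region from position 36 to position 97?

The reverse primer's reverse complement ATAATCTCAATAGC matches the template at positions 84–97; the product starts at position 36.
The forward primer is identical to the top strand over positions 36–45: TGTCTGTCTG.

5'-TGTCTGTCTG-3'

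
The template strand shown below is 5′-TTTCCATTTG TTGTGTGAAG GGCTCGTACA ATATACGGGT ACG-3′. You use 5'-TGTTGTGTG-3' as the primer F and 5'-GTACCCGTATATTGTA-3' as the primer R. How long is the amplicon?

34 bp

The forward primer matches the template at positions 9–17.
Taking the reverse complement of GTACCCGTATATTGTA gives TACAATATACGGGTAC, found at positions 27–42 on the template; the primer anneals here to the top strand with its 3' end pointing upstream.
Amplicon spans positions 9–42: 34 bp.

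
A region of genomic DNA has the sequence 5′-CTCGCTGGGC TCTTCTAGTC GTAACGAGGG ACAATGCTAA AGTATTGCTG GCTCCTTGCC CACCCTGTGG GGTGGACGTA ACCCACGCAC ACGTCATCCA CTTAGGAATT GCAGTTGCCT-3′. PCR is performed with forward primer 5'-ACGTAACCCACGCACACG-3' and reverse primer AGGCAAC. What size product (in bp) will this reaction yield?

Forward primer ACGTAACCCACGCACACG is found on the top strand at positions 76–93.
Reverse complement of the reverse primer: GTTGCCT. This occurs on the top strand at positions 114–120.
Amplicon spans positions 76–120: 45 bp.

45 bp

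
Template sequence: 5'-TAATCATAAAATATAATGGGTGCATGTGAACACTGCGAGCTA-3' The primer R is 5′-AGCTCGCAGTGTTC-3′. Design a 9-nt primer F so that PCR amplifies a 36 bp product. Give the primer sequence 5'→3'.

5'-ATAAAATAT-3'

The reverse primer's reverse complement GAACACTGCGAGCT matches the template at positions 28–41, so the product ends at position 41.
A 36 bp product then starts at position 41 − 36 + 1 = 6.
The forward primer is identical to the top strand there: ATAAAATAT.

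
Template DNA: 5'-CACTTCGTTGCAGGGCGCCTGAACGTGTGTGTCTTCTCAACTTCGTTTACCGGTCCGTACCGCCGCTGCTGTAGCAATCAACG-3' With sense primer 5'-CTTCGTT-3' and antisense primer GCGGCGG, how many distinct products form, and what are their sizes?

The forward primer CTTCGTT matches the top strand at positions 3–9, 41–47.
The reverse primer's reverse complement is CCGCCGC, matching at positions 60–66.
Each forward site pairs with the reverse site to give a product ending at position 66: sizes 64, 26 bp.

Two products: 64 bp, 26 bp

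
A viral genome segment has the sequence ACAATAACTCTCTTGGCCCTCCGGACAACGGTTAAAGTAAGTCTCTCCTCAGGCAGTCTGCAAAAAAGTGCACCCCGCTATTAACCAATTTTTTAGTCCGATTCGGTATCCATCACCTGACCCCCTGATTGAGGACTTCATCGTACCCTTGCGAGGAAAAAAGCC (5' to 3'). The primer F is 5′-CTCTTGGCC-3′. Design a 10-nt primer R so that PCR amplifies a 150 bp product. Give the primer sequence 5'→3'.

5'-TTTCCTCGCA-3'

The forward primer binds at positions 10–18, so a 150 bp product ends at position 10 + 150 − 1 = 159.
The reverse primer anneals to the top strand over positions 150–159, i.e. to TGCGAGGAAA.
Its sequence written 5'→3' is the reverse complement: TTTCCTCGCA.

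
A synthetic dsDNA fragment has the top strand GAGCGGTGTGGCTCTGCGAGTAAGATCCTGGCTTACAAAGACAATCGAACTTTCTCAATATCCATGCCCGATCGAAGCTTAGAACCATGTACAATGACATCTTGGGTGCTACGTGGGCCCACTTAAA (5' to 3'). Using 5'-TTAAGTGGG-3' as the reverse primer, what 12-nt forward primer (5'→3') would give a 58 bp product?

5'-CGATCGAAGCTT-3'

The reverse primer's reverse complement CCCACTTAA matches the template at positions 118–126, so the product ends at position 126.
A 58 bp product then starts at position 126 − 58 + 1 = 69.
The forward primer is identical to the top strand there: CGATCGAAGCTT.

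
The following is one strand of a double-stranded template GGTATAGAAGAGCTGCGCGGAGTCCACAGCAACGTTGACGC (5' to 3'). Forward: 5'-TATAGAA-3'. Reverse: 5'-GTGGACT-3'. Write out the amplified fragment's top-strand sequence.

Forward primer TATAGAA is found on the top strand at positions 3–9.
Reverse complement of the reverse primer: AGTCCAC. This occurs on the top strand at positions 21–27.
The product is the template from position 3 through 27 (25 bp).

5'-TATAGAAGAGCTGCGCGGAGTCCAC-3'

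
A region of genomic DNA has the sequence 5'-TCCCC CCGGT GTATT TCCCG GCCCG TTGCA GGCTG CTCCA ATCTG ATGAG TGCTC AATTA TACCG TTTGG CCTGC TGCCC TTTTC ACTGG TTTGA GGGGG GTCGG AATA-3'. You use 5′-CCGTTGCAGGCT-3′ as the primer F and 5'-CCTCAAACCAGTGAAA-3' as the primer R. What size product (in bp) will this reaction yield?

75 bp

The forward primer matches the template at positions 23–34.
The reverse primer's reverse complement is TTTCACTGGTTTGAGG, which matches the template at positions 82–97.
Amplicon spans positions 23–97: 75 bp.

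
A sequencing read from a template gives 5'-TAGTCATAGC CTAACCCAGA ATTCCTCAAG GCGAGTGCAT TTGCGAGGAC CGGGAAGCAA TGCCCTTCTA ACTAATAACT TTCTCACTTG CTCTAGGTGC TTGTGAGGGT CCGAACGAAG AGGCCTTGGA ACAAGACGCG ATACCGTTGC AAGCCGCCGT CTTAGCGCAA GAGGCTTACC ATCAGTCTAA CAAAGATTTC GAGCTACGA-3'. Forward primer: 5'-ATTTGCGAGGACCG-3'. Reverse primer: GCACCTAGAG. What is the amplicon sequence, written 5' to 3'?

5'-ATTTGCGAGGACCGGGAAGCAATGCCCTTCTAACTAATAACTTTCTCACTTGCTCTAGGTGC-3'

The forward primer matches the template at positions 39–52.
Taking the reverse complement of GCACCTAGAG gives CTCTAGGTGC, found at positions 91–100 on the template; the primer anneals here to the top strand with its 3' end pointing upstream.
The product is the template from position 39 through 100 (62 bp).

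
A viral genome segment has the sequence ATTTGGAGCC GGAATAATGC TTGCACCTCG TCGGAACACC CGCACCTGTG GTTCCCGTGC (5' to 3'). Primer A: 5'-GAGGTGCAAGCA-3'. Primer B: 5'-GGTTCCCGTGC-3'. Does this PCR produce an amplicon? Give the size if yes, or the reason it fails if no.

Primer A (GAGGTGCAAGCA) has reverse complement TGCTTGCACCTC, which matches the top strand at positions 18–29; primer A anneals to the top strand there with its 3' end pointing upstream toward position 18.
Primer B (GGTTCCCGTGC) matches the top strand directly at positions 50–60; it anneals to the bottom strand with its 3' end pointing downstream toward position 60.
The 3' ends diverge (primer A extends toward position 1, primer B toward position 60), so the primers never converge on a shared product.

No product — the primers' 3' ends point away from each other.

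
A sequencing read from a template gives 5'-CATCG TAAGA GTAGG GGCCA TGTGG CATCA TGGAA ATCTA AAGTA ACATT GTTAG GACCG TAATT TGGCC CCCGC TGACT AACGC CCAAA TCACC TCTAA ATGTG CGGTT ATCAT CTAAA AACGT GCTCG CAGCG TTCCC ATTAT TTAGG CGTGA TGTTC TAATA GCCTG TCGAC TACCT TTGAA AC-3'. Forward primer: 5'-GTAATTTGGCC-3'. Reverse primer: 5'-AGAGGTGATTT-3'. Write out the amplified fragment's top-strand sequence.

5'-GTAATTTGGCCCCCGCTGACTAACGCCCAAATCACCTCT-3'

Forward primer GTAATTTGGCC is found on the top strand at positions 60–70.
The reverse primer's reverse complement is AAATCACCTCT, which matches the template at positions 88–98.
The product is the template from position 60 through 98 (39 bp).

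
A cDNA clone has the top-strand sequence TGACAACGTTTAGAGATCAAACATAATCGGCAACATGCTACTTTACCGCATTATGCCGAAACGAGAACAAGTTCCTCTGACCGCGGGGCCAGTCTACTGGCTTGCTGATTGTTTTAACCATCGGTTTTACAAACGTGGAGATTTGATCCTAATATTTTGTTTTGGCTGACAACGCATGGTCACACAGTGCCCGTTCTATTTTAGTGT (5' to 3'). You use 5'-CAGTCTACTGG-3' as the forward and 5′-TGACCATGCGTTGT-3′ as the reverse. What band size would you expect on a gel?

The forward primer matches the template at positions 90–100.
Taking the reverse complement of TGACCATGCGTTGT gives ACAACGCATGGTCA, found at positions 169–182 on the template; the primer anneals here to the top strand with its 3' end pointing upstream.
Amplicon spans positions 90–182: 93 bp.

93 bp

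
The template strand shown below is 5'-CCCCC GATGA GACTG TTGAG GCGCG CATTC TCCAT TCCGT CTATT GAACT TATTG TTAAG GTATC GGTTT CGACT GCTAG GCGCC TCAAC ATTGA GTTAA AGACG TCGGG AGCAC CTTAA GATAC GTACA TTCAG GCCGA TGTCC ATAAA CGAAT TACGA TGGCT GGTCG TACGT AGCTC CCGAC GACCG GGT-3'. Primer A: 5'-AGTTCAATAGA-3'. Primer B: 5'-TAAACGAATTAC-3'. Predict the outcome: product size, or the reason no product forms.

No product — the primers' 3' ends point away from each other.

Primer A (AGTTCAATAGA) has reverse complement TCTATTGAACT, which matches the top strand at positions 40–50; primer A anneals to the top strand there with its 3' end pointing upstream toward position 40.
Primer B (TAAACGAATTAC) matches the top strand directly at positions 147–158; it anneals to the bottom strand with its 3' end pointing downstream toward position 158.
The 3' ends diverge (primer A extends toward position 1, primer B toward position 193), so the primers never converge on a shared product.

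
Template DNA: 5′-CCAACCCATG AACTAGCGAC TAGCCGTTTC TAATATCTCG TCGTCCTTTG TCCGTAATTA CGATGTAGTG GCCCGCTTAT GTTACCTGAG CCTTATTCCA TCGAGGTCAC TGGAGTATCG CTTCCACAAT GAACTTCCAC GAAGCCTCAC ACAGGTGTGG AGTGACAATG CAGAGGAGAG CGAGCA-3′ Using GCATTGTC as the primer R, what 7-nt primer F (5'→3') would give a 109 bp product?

5'-ATGTAGT-3'

The reverse primer's reverse complement GACAATGC matches the template at positions 164–171, so the product ends at position 171.
A 109 bp product then starts at position 171 − 109 + 1 = 63.
The forward primer is identical to the top strand there: ATGTAGT.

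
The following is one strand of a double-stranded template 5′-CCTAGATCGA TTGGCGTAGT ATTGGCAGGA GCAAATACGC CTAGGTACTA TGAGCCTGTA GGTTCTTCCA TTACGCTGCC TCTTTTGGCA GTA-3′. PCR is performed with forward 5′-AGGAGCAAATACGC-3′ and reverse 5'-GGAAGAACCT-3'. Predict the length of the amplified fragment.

Forward primer AGGAGCAAATACGC is found on the top strand at positions 27–40.
Reverse complement of the reverse primer: AGGTTCTTCC. This occurs on the top strand at positions 60–69.
Amplicon spans positions 27–69: 43 bp.

43 bp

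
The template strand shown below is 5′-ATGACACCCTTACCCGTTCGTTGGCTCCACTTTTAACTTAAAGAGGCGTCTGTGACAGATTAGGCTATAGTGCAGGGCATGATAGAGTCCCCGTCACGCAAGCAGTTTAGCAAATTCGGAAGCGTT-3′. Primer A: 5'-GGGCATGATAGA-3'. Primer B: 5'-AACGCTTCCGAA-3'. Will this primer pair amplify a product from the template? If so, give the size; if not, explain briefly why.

Primer A (GGGCATGATAGA) matches the top strand at positions 75–86; it acts as a forward primer.
Primer B's reverse complement is TTCGGAAGCGTT, matching the top strand at positions 115–126; it acts as a reverse primer.
The 3' ends face each other across positions 75–126, giving a 52 bp product.

Yes — a 52 bp product.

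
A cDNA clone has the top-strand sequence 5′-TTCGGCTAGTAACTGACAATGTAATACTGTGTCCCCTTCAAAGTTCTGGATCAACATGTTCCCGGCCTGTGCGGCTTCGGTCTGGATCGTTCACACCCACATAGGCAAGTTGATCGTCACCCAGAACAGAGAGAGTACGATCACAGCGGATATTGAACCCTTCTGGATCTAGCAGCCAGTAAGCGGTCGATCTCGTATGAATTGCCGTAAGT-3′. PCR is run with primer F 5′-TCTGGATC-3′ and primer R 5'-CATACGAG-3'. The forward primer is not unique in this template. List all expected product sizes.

155 bp, 119 bp, 38 bp

The forward primer TCTGGATC matches the top strand at positions 45–52, 81–88, 162–169.
The reverse primer's reverse complement is CTCGTATG, matching at positions 192–199.
Each forward site pairs with the reverse site to give a product ending at position 199: sizes 155, 119, 38 bp.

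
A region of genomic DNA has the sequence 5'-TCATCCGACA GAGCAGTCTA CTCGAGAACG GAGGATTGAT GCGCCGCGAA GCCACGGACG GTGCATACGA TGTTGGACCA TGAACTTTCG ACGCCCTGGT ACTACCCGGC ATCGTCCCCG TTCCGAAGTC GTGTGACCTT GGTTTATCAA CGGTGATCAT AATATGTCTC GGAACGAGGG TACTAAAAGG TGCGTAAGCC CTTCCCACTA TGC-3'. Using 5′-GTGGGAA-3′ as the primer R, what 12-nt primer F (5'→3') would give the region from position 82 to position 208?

The reverse primer's reverse complement TTCCCAC matches the template at positions 202–208; the product starts at position 82.
The forward primer is identical to the top strand over positions 82–93: GAACTTTCGACG.

5'-GAACTTTCGACG-3'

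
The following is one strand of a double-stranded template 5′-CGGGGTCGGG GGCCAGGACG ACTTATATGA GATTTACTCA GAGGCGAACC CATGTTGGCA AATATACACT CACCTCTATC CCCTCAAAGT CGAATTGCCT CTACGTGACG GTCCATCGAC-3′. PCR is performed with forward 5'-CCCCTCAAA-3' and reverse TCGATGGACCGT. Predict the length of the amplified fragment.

40 bp

The forward primer matches the template at positions 80–88.
The reverse primer's reverse complement is ACGGTCCATCGA, which matches the template at positions 108–119.
Product length = (reverse-primer end) − (forward-primer start) + 1 = 119 − 80 + 1 = 40 bp.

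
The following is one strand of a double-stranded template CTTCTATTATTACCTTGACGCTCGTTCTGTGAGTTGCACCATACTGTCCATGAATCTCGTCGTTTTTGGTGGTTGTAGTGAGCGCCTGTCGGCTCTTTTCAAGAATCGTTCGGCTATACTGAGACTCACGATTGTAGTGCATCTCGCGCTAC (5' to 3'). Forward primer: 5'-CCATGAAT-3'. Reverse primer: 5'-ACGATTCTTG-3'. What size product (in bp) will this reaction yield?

62 bp

Forward primer CCATGAAT is found on the top strand at positions 48–55.
Reverse complement of the reverse primer: CAAGAATCGT. This occurs on the top strand at positions 100–109.
Product length = (reverse-primer end) − (forward-primer start) + 1 = 109 − 48 + 1 = 62 bp.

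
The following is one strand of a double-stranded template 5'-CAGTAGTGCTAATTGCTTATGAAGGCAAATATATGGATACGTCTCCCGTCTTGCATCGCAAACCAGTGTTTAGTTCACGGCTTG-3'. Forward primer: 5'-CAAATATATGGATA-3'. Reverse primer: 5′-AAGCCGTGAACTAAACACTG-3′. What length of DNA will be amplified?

Forward primer CAAATATATGGATA is found on the top strand at positions 26–39.
Taking the reverse complement of AAGCCGTGAACTAAACACTG gives CAGTGTTTAGTTCACGGCTT, found at positions 64–83 on the template; the primer anneals here to the top strand with its 3' end pointing upstream.
The product runs from position 26 to position 83, so its length is 83 − 26 + 1 = 58 bp.

58 bp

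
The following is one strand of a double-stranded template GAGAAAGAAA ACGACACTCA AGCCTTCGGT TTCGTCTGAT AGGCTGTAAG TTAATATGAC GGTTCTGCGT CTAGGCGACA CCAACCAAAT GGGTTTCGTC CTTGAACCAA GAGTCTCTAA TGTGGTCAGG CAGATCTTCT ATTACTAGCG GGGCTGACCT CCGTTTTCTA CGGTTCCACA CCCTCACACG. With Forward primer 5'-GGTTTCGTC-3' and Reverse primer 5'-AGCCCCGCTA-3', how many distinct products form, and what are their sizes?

The forward primer GGTTTCGTC matches the top strand at positions 28–36, 92–100.
The reverse primer's reverse complement is TAGCGGGGCT, matching at positions 146–155.
Each forward site pairs with the reverse site to give a product ending at position 155: sizes 128, 64 bp.

Two products: 128 bp, 64 bp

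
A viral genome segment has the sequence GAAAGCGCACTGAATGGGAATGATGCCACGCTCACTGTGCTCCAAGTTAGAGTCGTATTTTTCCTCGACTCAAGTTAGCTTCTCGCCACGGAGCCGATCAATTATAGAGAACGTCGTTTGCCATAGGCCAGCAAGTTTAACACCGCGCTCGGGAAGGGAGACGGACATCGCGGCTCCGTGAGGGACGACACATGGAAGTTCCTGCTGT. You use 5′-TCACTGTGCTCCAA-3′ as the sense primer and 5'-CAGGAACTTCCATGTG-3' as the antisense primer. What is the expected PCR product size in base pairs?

173 bp

Scanning the template, TCACTGTGCTCCAA occurs at positions 32–45; this primer anneals to the bottom strand there with its 3' end pointing downstream.
Reverse complement of the reverse primer: CACATGGAAGTTCCTG. This occurs on the top strand at positions 189–204.
The product runs from position 32 to position 204, so its length is 204 − 32 + 1 = 173 bp.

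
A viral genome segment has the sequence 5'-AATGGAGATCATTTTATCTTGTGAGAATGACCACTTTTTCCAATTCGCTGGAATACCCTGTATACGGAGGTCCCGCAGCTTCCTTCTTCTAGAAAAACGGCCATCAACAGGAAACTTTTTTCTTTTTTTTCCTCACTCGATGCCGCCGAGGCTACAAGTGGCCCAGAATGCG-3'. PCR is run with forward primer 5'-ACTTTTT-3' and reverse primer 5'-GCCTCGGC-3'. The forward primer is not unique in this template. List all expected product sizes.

120 bp, 39 bp

The forward primer ACTTTTT matches the top strand at positions 33–39, 114–120.
The reverse primer's reverse complement is GCCGAGGC, matching at positions 145–152.
Each forward site pairs with the reverse site to give a product ending at position 152: sizes 120, 39 bp.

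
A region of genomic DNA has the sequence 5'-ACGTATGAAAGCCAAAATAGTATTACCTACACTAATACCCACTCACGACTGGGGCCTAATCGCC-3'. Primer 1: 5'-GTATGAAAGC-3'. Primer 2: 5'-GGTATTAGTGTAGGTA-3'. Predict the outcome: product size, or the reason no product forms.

Yes — a 37 bp product.

Primer 1 (GTATGAAAGC) matches the top strand at positions 3–12; it acts as a forward primer.
Primer 2's reverse complement is TACCTACACTAATACC, matching the top strand at positions 24–39; it acts as a reverse primer.
The 3' ends face each other across positions 3–39, giving a 37 bp product.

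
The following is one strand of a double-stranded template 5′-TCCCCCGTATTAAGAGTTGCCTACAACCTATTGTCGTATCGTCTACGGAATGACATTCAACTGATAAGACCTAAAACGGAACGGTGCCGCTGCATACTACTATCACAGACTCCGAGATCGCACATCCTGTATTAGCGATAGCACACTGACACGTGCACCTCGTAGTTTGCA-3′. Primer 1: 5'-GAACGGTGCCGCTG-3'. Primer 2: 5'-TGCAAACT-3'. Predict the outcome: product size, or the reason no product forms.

Primer 1 (GAACGGTGCCGCTG) matches the top strand at positions 79–92; it acts as a forward primer.
Primer 2's reverse complement is AGTTTGCA, matching the top strand at positions 164–171; it acts as a reverse primer.
The 3' ends face each other across positions 79–171, giving a 93 bp product.

Yes — a 93 bp product.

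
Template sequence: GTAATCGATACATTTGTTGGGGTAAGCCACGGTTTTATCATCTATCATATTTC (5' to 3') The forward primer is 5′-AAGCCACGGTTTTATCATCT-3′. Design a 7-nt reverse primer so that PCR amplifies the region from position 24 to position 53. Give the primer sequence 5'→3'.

The product's 3' end on the top strand is position 53.
The reverse primer anneals to the top strand over positions 47–53, i.e. to ATATTTC.
Its sequence written 5'→3' is the reverse complement: GAAATAT.

5'-GAAATAT-3'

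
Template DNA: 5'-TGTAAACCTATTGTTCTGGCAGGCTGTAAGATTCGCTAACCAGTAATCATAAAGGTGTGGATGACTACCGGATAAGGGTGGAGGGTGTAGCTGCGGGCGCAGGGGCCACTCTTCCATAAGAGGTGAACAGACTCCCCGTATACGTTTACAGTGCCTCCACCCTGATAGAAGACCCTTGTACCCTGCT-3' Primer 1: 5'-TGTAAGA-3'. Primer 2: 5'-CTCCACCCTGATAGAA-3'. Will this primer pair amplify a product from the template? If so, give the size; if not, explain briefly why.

No product — both primers anneal to the same strand and extend in the same direction.

Primer 1 (TGTAAGA) matches the top strand at positions 25–31 (3' end points downstream).
Primer 2 (CTCCACCCTGATAGAA) also matches the top strand directly, at positions 155–170 — its reverse complement TTCTATCAGGGTGGAG is not present.
Both primers anneal to the bottom strand with 3' ends pointing the same way, so neither can prime synthesis back toward the other.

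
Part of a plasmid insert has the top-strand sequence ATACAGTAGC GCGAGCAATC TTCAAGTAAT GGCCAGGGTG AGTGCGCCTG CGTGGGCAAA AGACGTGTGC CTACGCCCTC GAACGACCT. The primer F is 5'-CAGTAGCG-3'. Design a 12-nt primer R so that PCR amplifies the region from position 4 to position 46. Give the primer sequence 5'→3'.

5'-CGCACTCACCCT-3'

The product's 3' end on the top strand is position 46.
The reverse primer anneals to the top strand over positions 35–46, i.e. to AGGGTGAGTGCG.
Its sequence written 5'→3' is the reverse complement: CGCACTCACCCT.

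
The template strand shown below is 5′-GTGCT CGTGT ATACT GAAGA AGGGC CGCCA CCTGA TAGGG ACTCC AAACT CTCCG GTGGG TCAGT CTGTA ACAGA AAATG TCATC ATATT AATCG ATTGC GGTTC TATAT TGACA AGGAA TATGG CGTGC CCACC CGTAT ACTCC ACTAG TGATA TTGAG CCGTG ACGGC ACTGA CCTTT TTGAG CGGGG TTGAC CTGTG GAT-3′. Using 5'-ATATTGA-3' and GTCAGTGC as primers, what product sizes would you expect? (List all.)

The forward primer ATATTGA matches the top strand at positions 107–113, 153–159.
The reverse primer's reverse complement is GCACTGAC, matching at positions 169–176.
Each forward site pairs with the reverse site to give a product ending at position 176: sizes 70, 24 bp.

70 bp, 24 bp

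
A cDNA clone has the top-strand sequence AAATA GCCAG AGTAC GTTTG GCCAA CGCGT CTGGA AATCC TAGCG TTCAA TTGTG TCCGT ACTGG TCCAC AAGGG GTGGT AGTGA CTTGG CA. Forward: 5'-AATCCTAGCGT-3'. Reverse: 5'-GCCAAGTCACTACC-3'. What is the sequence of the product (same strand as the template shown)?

5'-AATCCTAGCGTTCAATTGTGTCCGTACTGGTCCACAAGGGGTGGTAGTGACTTGGC-3'

Forward primer AATCCTAGCGT is found on the top strand at positions 36–46.
Taking the reverse complement of GCCAAGTCACTACC gives GGTAGTGACTTGGC, found at positions 78–91 on the template; the primer anneals here to the top strand with its 3' end pointing upstream.
The product is the template from position 36 through 91 (56 bp).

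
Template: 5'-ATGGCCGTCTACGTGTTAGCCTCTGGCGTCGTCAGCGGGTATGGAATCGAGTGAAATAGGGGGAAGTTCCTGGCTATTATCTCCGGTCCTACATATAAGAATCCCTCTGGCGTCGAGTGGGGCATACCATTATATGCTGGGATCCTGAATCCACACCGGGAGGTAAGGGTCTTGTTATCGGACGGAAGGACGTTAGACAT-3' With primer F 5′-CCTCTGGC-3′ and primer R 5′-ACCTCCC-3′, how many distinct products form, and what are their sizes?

The forward primer CCTCTGGC matches the top strand at positions 20–27, 104–111.
The reverse primer's reverse complement is GGGAGGT, matching at positions 158–164.
Each forward site pairs with the reverse site to give a product ending at position 164: sizes 145, 61 bp.

Two products: 145 bp, 61 bp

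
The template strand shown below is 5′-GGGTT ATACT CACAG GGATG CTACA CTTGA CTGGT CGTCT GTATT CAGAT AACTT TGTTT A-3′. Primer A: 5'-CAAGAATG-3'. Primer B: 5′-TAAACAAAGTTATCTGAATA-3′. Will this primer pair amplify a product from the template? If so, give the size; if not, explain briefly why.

No product — primer A has no binding site in the template.

Primer A (CAAGAATG) does not match the top strand, and its reverse complement CATTCTTG does not match either.
With no annealing site for primer A, no amplification occurs.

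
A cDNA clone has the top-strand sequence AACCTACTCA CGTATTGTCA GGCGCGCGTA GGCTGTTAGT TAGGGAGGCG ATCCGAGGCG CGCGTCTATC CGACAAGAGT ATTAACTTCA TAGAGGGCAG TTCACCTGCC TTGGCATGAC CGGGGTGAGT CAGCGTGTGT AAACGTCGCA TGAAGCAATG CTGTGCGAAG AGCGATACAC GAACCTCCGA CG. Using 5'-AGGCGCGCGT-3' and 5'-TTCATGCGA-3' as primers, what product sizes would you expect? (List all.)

135 bp, 99 bp

The forward primer AGGCGCGCGT matches the top strand at positions 20–29, 56–65.
The reverse primer's reverse complement is TCGCATGAA, matching at positions 146–154.
Each forward site pairs with the reverse site to give a product ending at position 154: sizes 135, 99 bp.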